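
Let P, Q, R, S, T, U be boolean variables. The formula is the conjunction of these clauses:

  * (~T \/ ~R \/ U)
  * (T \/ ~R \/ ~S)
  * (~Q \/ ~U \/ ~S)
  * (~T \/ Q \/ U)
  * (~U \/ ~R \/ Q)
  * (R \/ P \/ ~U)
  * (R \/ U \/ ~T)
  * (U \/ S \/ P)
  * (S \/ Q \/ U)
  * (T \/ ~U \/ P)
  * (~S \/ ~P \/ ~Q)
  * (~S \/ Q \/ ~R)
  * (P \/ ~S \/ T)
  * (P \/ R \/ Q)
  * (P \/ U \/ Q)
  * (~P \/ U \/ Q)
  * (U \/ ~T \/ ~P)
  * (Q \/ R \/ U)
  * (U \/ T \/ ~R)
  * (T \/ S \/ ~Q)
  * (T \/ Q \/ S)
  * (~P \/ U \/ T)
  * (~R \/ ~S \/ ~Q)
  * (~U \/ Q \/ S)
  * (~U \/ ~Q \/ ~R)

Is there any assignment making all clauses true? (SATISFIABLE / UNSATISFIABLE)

Try P = True.
The remaining clauses are satisfied by Q = True, R = False, S = False, T = True, U = True.
So P=T  Q=T  R=F  S=F  T=T  U=T is a satisfying assignment.

SATISFIABLE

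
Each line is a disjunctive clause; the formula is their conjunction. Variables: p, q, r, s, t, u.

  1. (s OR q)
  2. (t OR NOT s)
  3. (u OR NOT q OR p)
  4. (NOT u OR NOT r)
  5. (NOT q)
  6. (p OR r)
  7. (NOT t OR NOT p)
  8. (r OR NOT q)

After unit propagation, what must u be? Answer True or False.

(NOT q) stands alone — q = False.
In (q OR s), q is now false; s must hold, so s = True.
(t OR NOT s) with s = True leaves only t, so t = True.
From (NOT p OR NOT t) and t = True: p = False.
(r OR p) with p = False leaves only r, so r = True.
(NOT r OR NOT u) with r = True leaves only NOT u, so u = False.

False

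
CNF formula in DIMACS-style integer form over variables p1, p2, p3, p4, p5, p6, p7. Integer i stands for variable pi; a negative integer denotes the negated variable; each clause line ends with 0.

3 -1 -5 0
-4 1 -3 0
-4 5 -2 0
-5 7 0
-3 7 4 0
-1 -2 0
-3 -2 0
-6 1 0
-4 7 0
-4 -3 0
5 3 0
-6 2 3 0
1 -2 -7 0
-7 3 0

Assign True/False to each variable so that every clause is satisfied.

Pure literal: p6 appears only negated; assign p6 = False.
Branch on p1: take p1 = True.
  then p2 is forced to False.
Set p3 = True and propagate.
  then p4 is forced to False.
  then p7 is forced to True.
p5 is now unconstrained; take p5 = True.
Check each clause:
  1. (p3 ∨ ¬p1 ∨ ¬p5) — p3 is true.
  2. (p1 ∨ ¬p3 ∨ ¬p4) — p1 is true.
  3. (¬p2 ∨ p5 ∨ ¬p4) — ¬p4 is true.
  4. (¬p5 ∨ p7) — p7 is true.
  5. (p7 ∨ ¬p3 ∨ p4) — p7 is true.
  6. (¬p2 ∨ ¬p1) — ¬p2 is true.
  7. (¬p2 ∨ ¬p3) — ¬p2 is true.
  8. (¬p6 ∨ p1) — p1 is true.
  9. (¬p4 ∨ p7) — ¬p4 is true.
  10. (¬p3 ∨ ¬p4) — ¬p4 is true.
  11. (p5 ∨ p3) — p3 is true.
  12. (¬p6 ∨ p2 ∨ p3) — ¬p6 is true.
  13. (¬p7 ∨ ¬p2 ∨ p1) — ¬p2 is true.
  14. (p3 ∨ ¬p7) — p3 is true.

p1 = 1  p2 = 0  p3 = 1  p4 = 0  p5 = 1  p6 = 0  p7 = 1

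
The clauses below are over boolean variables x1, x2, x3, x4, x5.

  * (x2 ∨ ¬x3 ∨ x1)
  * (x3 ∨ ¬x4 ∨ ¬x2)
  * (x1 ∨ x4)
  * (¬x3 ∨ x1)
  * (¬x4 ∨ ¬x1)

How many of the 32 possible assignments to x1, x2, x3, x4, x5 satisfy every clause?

Split on x1, then x3.
  x1=1, x3=1: remaining (x2,x4,x5) ∈ {(0,0,0); (0,0,1); (1,0,0); (1,0,1)} — 4.
  x1=1, x3=0: remaining (x2,x4,x5) ∈ {(0,0,0); (0,0,1); (1,0,0); (1,0,1)} — 4.
  x1=0, x3=1: a clause becomes empty — 0.
  x1=0, x3=0: remaining (x2,x4,x5) ∈ {(0,1,0); (0,1,1)} — 2.
Total: 4 + 4 + 0 + 2 = 10.

10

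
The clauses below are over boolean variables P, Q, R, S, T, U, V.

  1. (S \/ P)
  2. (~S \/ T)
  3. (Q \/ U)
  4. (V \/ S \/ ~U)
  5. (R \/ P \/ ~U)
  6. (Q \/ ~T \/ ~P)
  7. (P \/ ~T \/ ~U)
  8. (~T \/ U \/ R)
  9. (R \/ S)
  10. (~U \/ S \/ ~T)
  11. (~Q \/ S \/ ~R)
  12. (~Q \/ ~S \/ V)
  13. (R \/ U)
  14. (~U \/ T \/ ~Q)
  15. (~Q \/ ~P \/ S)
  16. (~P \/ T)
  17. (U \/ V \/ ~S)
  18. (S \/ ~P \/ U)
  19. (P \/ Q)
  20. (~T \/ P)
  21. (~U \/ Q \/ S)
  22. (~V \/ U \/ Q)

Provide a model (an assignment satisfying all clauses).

Try P = True.
  then T is forced to True.
  then Q is forced to True.
  then S is forced to True.
  then V is forced to True.
Branch on R: take R = True.
U is now unconstrained; take U = True.

P = 1, Q = 1, R = 1, S = 1, T = 1, U = 1, V = 1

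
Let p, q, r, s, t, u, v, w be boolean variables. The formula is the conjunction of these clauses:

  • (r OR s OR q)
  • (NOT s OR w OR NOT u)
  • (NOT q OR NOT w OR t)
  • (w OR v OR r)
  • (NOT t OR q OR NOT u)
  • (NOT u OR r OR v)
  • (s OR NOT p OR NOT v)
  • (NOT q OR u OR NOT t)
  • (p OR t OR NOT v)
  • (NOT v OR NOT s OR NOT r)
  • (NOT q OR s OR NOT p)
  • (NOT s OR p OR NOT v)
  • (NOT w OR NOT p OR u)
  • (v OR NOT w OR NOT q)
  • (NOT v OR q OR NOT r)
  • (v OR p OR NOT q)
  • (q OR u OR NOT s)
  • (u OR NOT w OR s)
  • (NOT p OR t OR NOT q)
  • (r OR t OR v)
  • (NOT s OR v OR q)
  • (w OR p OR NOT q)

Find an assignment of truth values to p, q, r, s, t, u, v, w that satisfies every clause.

p=T, q=F, r=T, s=F, t=F, u=T, v=F, w=T

Check each clause:
  1. (q OR r OR s) — r is true.
  2. (NOT u OR NOT s OR w) — w is true.
  3. (NOT q OR t OR NOT w) — NOT q is true.
  4. (v OR r OR w) — w is true.
  5. (NOT u OR NOT t OR q) — NOT t is true.
  6. (r OR v OR NOT u) — r is true.
  7. (NOT v OR s OR NOT p) — NOT v is true.
  8. (NOT t OR u OR NOT q) — NOT t is true.
  9. (p OR t OR NOT v) — p is true.
  10. (NOT s OR NOT v OR NOT r) — NOT v is true.
  11. (s OR NOT q OR NOT p) — NOT q is true.
  12. (NOT v OR p OR NOT s) — NOT v is true.
  13. (NOT p OR u OR NOT w) — u is true.
  14. (NOT w OR v OR NOT q) — NOT q is true.
  15. (NOT r OR q OR NOT v) — NOT v is true.
  16. (v OR NOT q OR p) — p is true.
  17. (q OR u OR NOT s) — NOT s is true.
  18. (s OR NOT w OR u) — u is true.
  19. (NOT q OR t OR NOT p) — NOT q is true.
  20. (r OR t OR v) — r is true.
  21. (v OR NOT s OR q) — NOT s is true.
  22. (p OR w OR NOT q) — w is true.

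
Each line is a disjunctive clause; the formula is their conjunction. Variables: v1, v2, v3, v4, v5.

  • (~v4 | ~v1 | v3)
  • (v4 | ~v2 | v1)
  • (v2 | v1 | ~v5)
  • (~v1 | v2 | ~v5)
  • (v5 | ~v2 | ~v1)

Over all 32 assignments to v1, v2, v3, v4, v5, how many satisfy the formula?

14

Split on v1, then v2.
  v1=1, v2=1: remaining (v3,v4,v5) ∈ {(0,0,1); (1,0,1); (1,1,1)} — 3.
  v1=1, v2=0: remaining (v3,v4,v5) ∈ {(0,0,0); (1,0,0); (1,1,0)} — 3.
  v1=0, v2=1: remaining (v3,v4,v5) ∈ {(0,1,0); (0,1,1); (1,1,0); (1,1,1)} — 4.
  v1=0, v2=0: remaining (v3,v4,v5) ∈ {(0,0,0); (0,1,0); (1,0,0); (1,1,0)} — 4.
Total: 3 + 3 + 4 + 4 = 14.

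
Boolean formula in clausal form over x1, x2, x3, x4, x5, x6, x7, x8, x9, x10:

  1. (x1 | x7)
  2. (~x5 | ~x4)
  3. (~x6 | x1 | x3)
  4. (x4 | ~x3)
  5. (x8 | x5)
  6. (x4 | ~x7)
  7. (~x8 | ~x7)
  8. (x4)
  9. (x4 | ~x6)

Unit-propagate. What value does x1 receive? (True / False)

(x4) stands alone — x4 = True.
(~x4 | ~x5): since x4 = True, the clause reduces to (~x5). x5 = False.
(x5 | x8): since x5 = False, the clause reduces to (x8). x8 = True.
(~x8 | ~x7) with x8 = True leaves only ~x7, so x7 = False.
(x1 | x7): since x7 = False, the clause reduces to (x1). x1 = True.

True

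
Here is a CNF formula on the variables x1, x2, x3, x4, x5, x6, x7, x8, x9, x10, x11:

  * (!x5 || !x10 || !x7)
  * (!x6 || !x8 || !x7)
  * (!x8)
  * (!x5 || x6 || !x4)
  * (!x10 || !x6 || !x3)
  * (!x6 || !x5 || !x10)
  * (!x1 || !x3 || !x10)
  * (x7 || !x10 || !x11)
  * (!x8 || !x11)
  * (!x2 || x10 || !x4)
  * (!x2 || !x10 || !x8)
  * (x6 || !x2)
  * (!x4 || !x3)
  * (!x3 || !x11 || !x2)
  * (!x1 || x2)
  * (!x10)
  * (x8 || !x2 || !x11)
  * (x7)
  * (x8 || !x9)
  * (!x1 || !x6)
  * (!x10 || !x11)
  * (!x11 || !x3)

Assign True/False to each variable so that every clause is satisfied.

x1=False, x2=False, x3=False, x4=False, x5=True, x6=True, x7=True, x8=False, x9=False, x10=False, x11=False

Check each clause:
  1. (!x7 || !x10 || !x5) — !x10 is true.
  2. (!x7 || !x6 || !x8) — !x8 is true.
  3. (!x8) — !x8 is true.
  4. (!x5 || !x4 || x6) — !x4 is true.
  5. (!x3 || !x6 || !x10) — !x3 is true.
  6. (!x6 || !x10 || !x5) — !x10 is true.
  7. (!x10 || !x1 || !x3) — !x3 is true.
  8. (!x10 || x7 || !x11) — !x11 is true.
  9. (!x8 || !x11) — !x8 is true.
  10. (x10 || !x2 || !x4) — !x4 is true.
  11. (!x10 || !x2 || !x8) — !x8 is true.
  12. (x6 || !x2) — x6 is true.
  13. (!x4 || !x3) — !x4 is true.
  14. (!x2 || !x11 || !x3) — !x3 is true.
  15. (x2 || !x1) — !x1 is true.
  16. (!x10) — !x10 is true.
  17. (!x2 || x8 || !x11) — !x11 is true.
  18. (x7) — x7 is true.
  19. (x8 || !x9) — !x9 is true.
  20. (!x1 || !x6) — !x1 is true.
  21. (!x11 || !x10) — !x11 is true.
  22. (!x11 || !x3) — !x11 is true.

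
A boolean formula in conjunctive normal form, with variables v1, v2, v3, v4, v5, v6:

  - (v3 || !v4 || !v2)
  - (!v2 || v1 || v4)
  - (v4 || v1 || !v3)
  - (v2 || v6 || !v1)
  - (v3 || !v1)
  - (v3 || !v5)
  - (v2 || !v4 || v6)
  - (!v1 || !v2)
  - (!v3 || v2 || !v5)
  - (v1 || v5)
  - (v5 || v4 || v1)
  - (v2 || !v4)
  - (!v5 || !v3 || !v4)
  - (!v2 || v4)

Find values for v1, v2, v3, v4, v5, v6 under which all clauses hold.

v1=True, v2=False, v3=True, v4=False, v5=False, v6=True

Check each clause:
  1. (v3 || !v4 || !v2) — v3 is true.
  2. (!v2 || v4 || v1) — v1 is true.
  3. (!v3 || v4 || v1) — v1 is true.
  4. (v6 || v2 || !v1) — v6 is true.
  5. (!v1 || v3) — v3 is true.
  6. (v3 || !v5) — v3 is true.
  7. (!v4 || v6 || v2) — !v4 is true.
  8. (!v1 || !v2) — !v2 is true.
  9. (v2 || !v3 || !v5) — !v5 is true.
  10. (v1 || v5) — v1 is true.
  11. (v5 || v4 || v1) — v1 is true.
  12. (!v4 || v2) — !v4 is true.
  13. (!v3 || !v5 || !v4) — !v5 is true.
  14. (v4 || !v2) — !v2 is true.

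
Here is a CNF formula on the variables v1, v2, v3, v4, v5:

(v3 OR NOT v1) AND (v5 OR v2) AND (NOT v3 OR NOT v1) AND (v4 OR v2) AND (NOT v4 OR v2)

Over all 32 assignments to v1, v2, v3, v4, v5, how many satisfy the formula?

Satisfying assignments:
  v1=0 v2=1 v3=0 v4=0 v5=0
  v1=0 v2=1 v3=0 v4=0 v5=1
  v1=0 v2=1 v3=0 v4=1 v5=0
  v1=0 v2=1 v3=0 v4=1 v5=1
  v1=0 v2=1 v3=1 v4=0 v5=0
  v1=0 v2=1 v3=1 v4=0 v5=1
  v1=0 v2=1 v3=1 v4=1 v5=0
  v1=0 v2=1 v3=1 v4=1 v5=1
Count: 8.

8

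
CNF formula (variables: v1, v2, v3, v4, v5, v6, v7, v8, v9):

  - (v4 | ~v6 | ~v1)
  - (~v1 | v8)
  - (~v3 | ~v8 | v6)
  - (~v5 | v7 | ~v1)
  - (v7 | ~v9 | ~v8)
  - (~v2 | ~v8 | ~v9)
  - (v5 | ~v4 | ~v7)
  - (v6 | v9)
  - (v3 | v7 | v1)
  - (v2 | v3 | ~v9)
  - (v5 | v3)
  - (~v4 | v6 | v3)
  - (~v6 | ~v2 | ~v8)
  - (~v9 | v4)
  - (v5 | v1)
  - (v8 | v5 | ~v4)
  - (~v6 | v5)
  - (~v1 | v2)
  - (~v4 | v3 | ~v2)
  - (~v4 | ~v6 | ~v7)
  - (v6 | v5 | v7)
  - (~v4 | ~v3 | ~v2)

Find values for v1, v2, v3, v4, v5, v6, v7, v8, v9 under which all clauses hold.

v1 = False  v2 = False  v3 = True  v4 = False  v5 = True  v6 = True  v7 = True  v8 = True  v9 = False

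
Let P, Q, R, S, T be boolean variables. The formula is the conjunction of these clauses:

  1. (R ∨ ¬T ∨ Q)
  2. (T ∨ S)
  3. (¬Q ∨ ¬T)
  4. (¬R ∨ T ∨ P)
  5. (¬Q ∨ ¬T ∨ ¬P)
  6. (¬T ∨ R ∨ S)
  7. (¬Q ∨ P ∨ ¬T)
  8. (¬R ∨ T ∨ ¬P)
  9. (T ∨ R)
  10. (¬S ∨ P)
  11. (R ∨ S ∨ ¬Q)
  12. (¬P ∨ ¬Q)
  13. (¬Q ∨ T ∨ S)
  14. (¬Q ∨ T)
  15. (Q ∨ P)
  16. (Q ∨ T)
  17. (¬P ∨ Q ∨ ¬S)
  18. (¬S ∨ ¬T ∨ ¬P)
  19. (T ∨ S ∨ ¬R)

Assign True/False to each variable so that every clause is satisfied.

P = T, Q = F, R = T, S = F, T = T

Check each clause:
  1. (¬T ∨ Q ∨ R) — R is true.
  2. (S ∨ T) — T is true.
  3. (¬Q ∨ ¬T) — ¬Q is true.
  4. (T ∨ P ∨ ¬R) — P is true.
  5. (¬Q ∨ ¬P ∨ ¬T) — ¬Q is true.
  6. (R ∨ S ∨ ¬T) — R is true.
  7. (¬T ∨ ¬Q ∨ P) — P is true.
  8. (¬R ∨ ¬P ∨ T) — T is true.
  9. (R ∨ T) — R is true.
  10. (¬S ∨ P) — P is true.
  11. (S ∨ R ∨ ¬Q) — R is true.
  12. (¬P ∨ ¬Q) — ¬Q is true.
  13. (S ∨ ¬Q ∨ T) — T is true.
  14. (¬Q ∨ T) — T is true.
  15. (P ∨ Q) — P is true.
  16. (T ∨ Q) — T is true.
  17. (Q ∨ ¬S ∨ ¬P) — ¬S is true.
  18. (¬T ∨ ¬S ∨ ¬P) — ¬S is true.
  19. (T ∨ S ∨ ¬R) — T is true.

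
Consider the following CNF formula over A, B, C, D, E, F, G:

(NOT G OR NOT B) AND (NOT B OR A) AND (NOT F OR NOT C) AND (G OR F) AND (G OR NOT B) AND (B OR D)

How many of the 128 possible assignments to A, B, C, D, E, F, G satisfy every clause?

Case analysis on B and G:
  B=T, G=T: a clause becomes empty — 0.
  B=T, G=F: a clause becomes empty — 0.
  B=F, G=T: A, E free; 3 ways for (C,D,F) × 2^2 = 12.
  B=F, G=F: remaining (A,C,D,E,F) ∈ {(F,F,T,F,T); (F,F,T,T,T); (T,F,T,F,T); (T,F,T,T,T)} — 4.
Total: 0 + 0 + 12 + 4 = 16.

16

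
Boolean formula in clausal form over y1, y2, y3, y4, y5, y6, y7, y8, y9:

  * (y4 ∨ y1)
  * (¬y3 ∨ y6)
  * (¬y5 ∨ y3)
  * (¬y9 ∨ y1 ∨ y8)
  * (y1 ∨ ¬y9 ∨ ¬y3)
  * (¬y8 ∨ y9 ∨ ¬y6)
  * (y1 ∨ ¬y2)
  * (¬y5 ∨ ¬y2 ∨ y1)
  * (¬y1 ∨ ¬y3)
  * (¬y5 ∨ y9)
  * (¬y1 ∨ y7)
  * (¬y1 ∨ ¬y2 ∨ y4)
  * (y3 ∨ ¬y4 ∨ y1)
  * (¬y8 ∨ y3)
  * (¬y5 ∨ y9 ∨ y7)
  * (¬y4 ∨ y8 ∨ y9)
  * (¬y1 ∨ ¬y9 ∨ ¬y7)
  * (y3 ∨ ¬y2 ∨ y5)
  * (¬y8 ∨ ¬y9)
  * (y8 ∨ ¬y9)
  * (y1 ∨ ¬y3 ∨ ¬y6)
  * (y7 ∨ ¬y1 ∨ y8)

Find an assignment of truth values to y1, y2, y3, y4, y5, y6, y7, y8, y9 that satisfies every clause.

y1 = 1, y2 = 0, y3 = 0, y4 = 0, y5 = 0, y6 = 0, y7 = 1, y8 = 0, y9 = 0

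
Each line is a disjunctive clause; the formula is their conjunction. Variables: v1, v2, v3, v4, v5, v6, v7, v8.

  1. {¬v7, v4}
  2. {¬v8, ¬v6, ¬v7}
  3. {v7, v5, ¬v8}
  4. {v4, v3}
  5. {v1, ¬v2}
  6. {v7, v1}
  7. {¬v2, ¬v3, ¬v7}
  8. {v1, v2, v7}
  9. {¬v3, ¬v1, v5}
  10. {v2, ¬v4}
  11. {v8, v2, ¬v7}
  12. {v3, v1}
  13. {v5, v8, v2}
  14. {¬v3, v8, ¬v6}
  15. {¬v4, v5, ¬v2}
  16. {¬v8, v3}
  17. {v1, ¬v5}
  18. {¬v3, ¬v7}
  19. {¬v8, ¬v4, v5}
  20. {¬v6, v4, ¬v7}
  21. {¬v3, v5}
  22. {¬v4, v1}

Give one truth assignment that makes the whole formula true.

v1 = 1, v2 = 1, v3 = 1, v4 = 0, v5 = 1, v6 = 0, v7 = 0, v8 = 1

v6 occurs only negated in the remaining clauses — set v6 = False.
Branch on v1: take v1 = True.
The remaining clauses are satisfied by v2 = True, v3 = True, v4 = False, v5 = True, v7 = False, v8 = True.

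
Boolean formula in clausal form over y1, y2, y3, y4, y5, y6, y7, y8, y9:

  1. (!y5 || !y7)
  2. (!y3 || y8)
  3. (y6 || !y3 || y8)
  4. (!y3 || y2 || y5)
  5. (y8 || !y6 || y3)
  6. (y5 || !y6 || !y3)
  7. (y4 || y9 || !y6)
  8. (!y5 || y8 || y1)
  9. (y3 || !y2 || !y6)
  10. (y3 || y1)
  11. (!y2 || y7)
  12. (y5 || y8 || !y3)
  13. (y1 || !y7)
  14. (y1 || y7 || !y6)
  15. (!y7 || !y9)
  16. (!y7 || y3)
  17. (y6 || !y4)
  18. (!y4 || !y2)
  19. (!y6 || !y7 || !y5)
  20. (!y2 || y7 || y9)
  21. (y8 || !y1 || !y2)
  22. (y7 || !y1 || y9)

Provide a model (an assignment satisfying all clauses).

y1=T, y2=F, y3=T, y4=T, y5=T, y6=T, y7=F, y8=T, y9=T

Pure literal: y8 appears only positively; assign y8 = True.
Branch on y1: take y1 = True.
For the remaining variables, y2 = False, y3 = True, y4 = True, y5 = True, y6 = True, y7 = False, y9 = True works.
Every clause has at least one true literal under this assignment.
Check each clause:
  1. (!y7 || !y5) — !y7 is true.
  2. (y8 || !y3) — y8 is true.
  3. (y6 || y8 || !y3) — y8 is true.
  4. (!y3 || y2 || y5) — y5 is true.
  5. (!y6 || y3 || y8) — y8 is true.
  6. (y5 || !y3 || !y6) — y5 is true.
  7. (!y6 || y4 || y9) — y9 is true.
  8. (y1 || y8 || !y5) — y8 is true.
  9. (!y2 || !y6 || y3) — y3 is true.
  10. (y3 || y1) — y1 is true.
  11. (y7 || !y2) — !y2 is true.
  12. (y5 || !y3 || y8) — y8 is true.
  13. (y1 || !y7) — !y7 is true.
  14. (y1 || !y6 || y7) — y1 is true.
  15. (!y9 || !y7) — !y7 is true.
  16. (!y7 || y3) — !y7 is true.
  17. (y6 || !y4) — y6 is true.
  18. (!y4 || !y2) — !y2 is true.
  19. (!y6 || !y7 || !y5) — !y7 is true.
  20. (y7 || !y2 || y9) — y9 is true.
  21. (!y2 || y8 || !y1) — y8 is true.
  22. (y7 || !y1 || y9) — y9 is true.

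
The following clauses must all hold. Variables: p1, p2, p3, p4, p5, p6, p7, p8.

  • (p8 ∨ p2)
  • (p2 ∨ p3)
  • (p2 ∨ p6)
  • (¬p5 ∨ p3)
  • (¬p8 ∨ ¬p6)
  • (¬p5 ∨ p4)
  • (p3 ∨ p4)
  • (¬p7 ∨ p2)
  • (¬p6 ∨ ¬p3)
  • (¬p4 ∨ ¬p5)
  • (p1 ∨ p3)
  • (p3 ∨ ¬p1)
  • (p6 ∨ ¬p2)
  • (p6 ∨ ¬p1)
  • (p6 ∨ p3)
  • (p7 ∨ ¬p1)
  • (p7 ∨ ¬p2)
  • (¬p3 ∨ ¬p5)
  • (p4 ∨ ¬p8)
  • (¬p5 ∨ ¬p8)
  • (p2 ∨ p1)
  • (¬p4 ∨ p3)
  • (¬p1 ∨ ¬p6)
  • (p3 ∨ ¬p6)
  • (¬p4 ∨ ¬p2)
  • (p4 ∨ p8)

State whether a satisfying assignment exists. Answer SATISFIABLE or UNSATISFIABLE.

p3 = True:
  propagation gives p6=False, p2=True; an empty clause results — contradiction.
p3 = False:
  propagation gives p2=True, p5=False, p4=True; an empty clause results — contradiction.
Every branch closes, so no satisfying assignment exists.

UNSATISFIABLE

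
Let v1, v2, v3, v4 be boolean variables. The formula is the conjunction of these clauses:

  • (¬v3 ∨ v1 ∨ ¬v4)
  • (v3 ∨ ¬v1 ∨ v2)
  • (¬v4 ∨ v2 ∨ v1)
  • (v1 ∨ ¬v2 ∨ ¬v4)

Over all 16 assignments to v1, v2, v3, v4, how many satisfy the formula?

Case analysis on v1 and v2:
  v1=1, v2=1: remaining (v3,v4) ∈ {(0,0); (0,1); (1,0); (1,1)} — 4.
  v1=1, v2=0: remaining (v3,v4) ∈ {(1,0); (1,1)} — 2.
  v1=0, v2=1: remaining (v3,v4) ∈ {(0,0); (1,0)} — 2.
  v1=0, v2=0: remaining (v3,v4) ∈ {(0,0); (1,0)} — 2.
Total: 4 + 2 + 2 + 2 = 10.

10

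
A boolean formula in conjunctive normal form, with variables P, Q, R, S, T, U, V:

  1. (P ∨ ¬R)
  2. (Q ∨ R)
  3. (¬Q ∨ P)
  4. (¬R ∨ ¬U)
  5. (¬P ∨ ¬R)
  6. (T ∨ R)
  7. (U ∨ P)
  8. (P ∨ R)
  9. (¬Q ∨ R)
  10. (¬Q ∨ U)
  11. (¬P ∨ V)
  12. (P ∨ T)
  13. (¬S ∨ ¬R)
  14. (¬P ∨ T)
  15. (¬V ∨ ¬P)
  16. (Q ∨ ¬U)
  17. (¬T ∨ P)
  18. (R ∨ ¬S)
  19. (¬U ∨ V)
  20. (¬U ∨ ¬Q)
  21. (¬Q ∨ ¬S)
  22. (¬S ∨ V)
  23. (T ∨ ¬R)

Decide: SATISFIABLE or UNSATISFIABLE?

UNSATISFIABLE

P = True:
  propagation gives R=False, Q=True; an empty clause results — contradiction.
P = False:
  propagation gives R=False; an empty clause results — contradiction.
Every branch closes, so no satisfying assignment exists.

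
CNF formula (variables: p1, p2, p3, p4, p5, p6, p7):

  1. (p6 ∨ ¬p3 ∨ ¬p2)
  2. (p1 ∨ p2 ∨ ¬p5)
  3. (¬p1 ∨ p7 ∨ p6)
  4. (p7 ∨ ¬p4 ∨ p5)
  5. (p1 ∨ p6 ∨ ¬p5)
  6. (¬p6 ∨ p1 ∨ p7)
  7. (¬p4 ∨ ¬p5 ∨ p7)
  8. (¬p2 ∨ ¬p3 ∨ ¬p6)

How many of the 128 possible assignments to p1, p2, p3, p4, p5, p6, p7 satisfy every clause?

Case analysis on p6 and p1:
  p6=T, p1=T: p5 free; 9 ways for (p2,p3,p4,p7) × 2^1 = 18.
  p6=T, p1=F: p4 free; 4 ways for (p2,p3,p5,p7) × 2^1 = 8.
  p6=F, p1=T: p4, p5 free; 3 ways for (p2,p3,p7) × 2^2 = 12.
  p6=F, p1=F: 9 of the 32 assignments to (p2,p3,p4,p5,p7) work.
Total: 18 + 8 + 12 + 9 = 47.

47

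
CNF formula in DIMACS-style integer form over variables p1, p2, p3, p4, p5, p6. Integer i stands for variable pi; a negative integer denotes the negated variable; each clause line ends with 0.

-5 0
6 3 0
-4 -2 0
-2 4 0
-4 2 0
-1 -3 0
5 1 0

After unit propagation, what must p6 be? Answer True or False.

(~p5) is a unit clause: p5 = False.
(p1 | p5): since p5 = False, the clause reduces to (p1). p1 = True.
From (~p1 | ~p3) and p1 = True: p3 = False.
From (p6 | p3) and p3 = False: p6 = True.

True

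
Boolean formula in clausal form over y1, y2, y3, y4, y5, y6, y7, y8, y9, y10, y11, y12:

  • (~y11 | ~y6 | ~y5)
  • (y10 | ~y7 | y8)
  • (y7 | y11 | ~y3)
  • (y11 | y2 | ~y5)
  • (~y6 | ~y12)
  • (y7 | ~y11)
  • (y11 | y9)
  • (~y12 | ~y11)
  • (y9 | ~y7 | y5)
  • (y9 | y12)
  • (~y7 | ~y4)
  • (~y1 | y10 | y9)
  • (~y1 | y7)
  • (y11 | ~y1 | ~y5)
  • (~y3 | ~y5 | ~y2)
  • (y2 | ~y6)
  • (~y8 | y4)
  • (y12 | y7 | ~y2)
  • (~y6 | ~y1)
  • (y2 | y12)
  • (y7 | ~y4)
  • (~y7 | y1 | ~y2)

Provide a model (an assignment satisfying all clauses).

y1=0, y2=0, y3=0, y4=0, y5=0, y6=0, y7=1, y8=0, y9=1, y10=1, y11=0, y12=1

Pure literal: y3 appears only negated; assign y3 = False.
Pure literal: y6 appears only negated; assign y6 = False.
Branch on y1: take y1 = False.
Set y2 = False and propagate.
  then y12 is forced to True.
  then y11 is forced to False.
  then y5 is forced to False.
  then y9 is forced to True.
Try y4 = False.
  then y8 is forced to False.
The remaining clauses are satisfied by y7 = True, y10 = True.
Every clause has at least one true literal under this assignment.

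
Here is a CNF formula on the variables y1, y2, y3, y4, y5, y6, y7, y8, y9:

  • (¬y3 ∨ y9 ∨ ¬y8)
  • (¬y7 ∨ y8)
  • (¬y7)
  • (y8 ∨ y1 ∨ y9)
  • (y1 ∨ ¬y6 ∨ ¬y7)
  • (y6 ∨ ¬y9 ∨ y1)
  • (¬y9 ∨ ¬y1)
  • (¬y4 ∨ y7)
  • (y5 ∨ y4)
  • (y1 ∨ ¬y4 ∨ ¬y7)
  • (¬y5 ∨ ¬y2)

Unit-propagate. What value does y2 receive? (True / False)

False

Unit clause (¬y7) sets y7 = False.
From (y7 ∨ ¬y4) and y7 = False: y4 = False.
In (y4 ∨ y5), y4 is now false; y5 must hold, so y5 = True.
(¬y5 ∨ ¬y2) with y5 = True leaves only ¬y2, so y2 = False.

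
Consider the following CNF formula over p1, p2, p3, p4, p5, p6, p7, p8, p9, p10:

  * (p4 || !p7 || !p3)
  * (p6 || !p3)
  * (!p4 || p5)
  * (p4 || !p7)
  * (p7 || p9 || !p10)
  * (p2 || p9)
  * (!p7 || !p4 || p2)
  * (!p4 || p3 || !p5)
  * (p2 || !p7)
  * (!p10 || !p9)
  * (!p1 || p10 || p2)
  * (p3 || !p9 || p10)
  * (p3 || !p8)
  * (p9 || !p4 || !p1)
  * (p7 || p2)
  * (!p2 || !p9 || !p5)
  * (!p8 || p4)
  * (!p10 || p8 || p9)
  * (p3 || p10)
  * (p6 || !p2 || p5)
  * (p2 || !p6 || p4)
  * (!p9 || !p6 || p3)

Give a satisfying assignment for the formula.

p1=0  p2=1  p3=1  p4=0  p5=0  p6=1  p7=0  p8=0  p9=0  p10=0

Check each clause:
  1. (!p7 || !p3 || p4) — !p7 is true.
  2. (!p3 || p6) — p6 is true.
  3. (p5 || !p4) — !p4 is true.
  4. (!p7 || p4) — !p7 is true.
  5. (!p10 || p7 || p9) — !p10 is true.
  6. (p2 || p9) — p2 is true.
  7. (p2 || !p4 || !p7) — !p7 is true.
  8. (!p4 || !p5 || p3) — p3 is true.
  9. (!p7 || p2) — !p7 is true.
  10. (!p10 || !p9) — !p10 is true.
  11. (!p1 || p10 || p2) — p2 is true.
  12. (!p9 || p3 || p10) — p3 is true.
  13. (p3 || !p8) — !p8 is true.
  14. (!p1 || !p4 || p9) — !p4 is true.
  15. (p2 || p7) — p2 is true.
  16. (!p9 || !p2 || !p5) — !p5 is true.
  17. (p4 || !p8) — !p8 is true.
  18. (p9 || !p10 || p8) — !p10 is true.
  19. (p3 || p10) — p3 is true.
  20. (p5 || p6 || !p2) — p6 is true.
  21. (!p6 || p4 || p2) — p2 is true.
  22. (p3 || !p9 || !p6) — p3 is true.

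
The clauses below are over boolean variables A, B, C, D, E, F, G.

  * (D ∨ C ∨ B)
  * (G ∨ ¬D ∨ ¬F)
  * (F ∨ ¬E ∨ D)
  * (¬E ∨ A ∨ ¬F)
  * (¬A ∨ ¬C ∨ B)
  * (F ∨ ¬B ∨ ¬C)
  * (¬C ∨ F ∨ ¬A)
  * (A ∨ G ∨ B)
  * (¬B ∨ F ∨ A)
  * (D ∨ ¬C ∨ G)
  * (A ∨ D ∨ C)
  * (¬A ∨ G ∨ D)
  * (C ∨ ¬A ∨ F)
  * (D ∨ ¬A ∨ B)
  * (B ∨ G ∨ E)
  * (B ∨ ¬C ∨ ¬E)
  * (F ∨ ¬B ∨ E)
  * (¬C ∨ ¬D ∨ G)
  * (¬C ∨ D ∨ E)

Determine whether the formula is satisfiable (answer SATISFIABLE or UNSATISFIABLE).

SATISFIABLE

G occurs only positively in the remaining clauses — set G = True.
Try A = True.
Try B = True.
Branch on C: take C = False.
  then F is forced to True.
D, E are now unconstrained; take D = False, E = True.
Every clause has at least one true literal under this assignment.
So A = T, B = T, C = F, D = F, E = T, F = T, G = T is a satisfying assignment.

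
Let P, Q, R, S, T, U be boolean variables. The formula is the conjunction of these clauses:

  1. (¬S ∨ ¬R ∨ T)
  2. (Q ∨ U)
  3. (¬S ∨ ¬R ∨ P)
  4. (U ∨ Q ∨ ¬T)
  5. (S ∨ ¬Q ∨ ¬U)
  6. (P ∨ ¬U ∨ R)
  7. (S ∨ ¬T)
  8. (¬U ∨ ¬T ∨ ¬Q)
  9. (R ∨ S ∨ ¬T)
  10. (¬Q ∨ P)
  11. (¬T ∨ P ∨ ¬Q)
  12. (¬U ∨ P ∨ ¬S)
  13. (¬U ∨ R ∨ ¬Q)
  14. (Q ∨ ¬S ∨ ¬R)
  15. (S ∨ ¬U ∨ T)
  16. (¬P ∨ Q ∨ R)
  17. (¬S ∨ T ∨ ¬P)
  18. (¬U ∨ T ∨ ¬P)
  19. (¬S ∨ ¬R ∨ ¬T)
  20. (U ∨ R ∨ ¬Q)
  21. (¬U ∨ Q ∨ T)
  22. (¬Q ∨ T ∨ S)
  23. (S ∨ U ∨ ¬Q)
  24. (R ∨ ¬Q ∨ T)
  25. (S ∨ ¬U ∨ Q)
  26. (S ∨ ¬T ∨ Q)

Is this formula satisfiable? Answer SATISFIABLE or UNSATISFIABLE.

Q = True:
  T = True:
    propagation gives S=True, U=False, R=False; an empty clause results — contradiction.
  T = False:
    propagation gives S=False; an empty clause results — contradiction.
Q = False:
  propagation gives U=True, T=True, S=True, P=True; an empty clause results — contradiction.
Every branch closes, so no satisfying assignment exists.

UNSATISFIABLE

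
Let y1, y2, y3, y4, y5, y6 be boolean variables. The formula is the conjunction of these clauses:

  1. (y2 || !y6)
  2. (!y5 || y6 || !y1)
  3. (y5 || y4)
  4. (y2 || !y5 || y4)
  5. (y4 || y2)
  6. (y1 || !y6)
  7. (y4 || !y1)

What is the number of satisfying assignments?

18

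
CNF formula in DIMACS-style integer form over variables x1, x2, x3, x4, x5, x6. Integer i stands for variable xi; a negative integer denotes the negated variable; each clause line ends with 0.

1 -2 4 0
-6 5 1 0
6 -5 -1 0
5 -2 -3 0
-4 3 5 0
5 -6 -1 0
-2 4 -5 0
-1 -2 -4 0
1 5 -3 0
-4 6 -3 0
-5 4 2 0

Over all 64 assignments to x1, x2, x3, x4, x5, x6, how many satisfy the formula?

12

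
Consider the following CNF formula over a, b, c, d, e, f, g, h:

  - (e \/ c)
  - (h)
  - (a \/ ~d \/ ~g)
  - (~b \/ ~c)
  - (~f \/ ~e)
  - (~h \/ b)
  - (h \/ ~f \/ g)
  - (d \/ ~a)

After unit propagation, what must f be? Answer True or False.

False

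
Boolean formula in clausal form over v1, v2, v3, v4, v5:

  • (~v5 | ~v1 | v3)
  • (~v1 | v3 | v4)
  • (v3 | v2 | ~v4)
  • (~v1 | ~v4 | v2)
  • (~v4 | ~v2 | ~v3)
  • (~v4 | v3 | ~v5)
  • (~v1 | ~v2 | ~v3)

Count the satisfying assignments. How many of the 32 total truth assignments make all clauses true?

14

Split on v3, then v4.
  v3=T, v4=T: remaining (v1,v2,v5) ∈ {(F,F,F); (F,F,T)} — 2.
  v3=T, v4=F: v5 free; 3 ways for (v1,v2) × 2^1 = 6.
  v3=F, v4=T: remaining (v1,v2,v5) ∈ {(F,T,F); (T,T,F)} — 2.
  v3=F, v4=F: remaining (v1,v2,v5) ∈ {(F,F,F); (F,F,T); (F,T,F); (F,T,T)} — 4.
Total: 2 + 6 + 2 + 4 = 14.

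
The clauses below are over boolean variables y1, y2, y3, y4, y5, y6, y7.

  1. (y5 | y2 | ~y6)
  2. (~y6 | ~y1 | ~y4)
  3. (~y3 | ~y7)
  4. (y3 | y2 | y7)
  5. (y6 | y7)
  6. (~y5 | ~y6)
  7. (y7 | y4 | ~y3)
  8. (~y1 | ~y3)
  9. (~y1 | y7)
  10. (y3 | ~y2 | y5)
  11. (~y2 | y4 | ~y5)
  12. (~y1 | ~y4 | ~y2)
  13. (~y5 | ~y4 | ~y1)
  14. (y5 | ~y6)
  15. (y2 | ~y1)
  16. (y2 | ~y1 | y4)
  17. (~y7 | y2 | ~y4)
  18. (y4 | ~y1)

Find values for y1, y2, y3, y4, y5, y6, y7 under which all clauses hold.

y1 occurs only negated in the remaining clauses — set y1 = False.
Branch on y2: take y2 = False.
Branch on y3: take y3 = False.
  then y7 is forced to True.
  then y4 is forced to False.
Try y5 = True.
  then y6 is forced to False.

y1 = False, y2 = False, y3 = False, y4 = False, y5 = True, y6 = False, y7 = True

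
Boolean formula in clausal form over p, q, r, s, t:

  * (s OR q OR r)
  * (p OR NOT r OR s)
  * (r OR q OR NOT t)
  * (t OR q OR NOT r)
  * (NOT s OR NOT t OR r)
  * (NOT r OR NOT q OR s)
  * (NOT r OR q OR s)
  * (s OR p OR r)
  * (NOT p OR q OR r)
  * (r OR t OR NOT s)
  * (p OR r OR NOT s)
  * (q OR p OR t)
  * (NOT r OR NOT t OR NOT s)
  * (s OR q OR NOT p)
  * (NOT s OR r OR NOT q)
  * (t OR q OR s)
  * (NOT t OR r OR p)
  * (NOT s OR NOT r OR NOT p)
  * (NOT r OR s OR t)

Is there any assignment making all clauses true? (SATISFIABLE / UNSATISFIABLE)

SATISFIABLE

Set p = True and propagate.
The remaining clauses are satisfied by q = True, r = False, s = False, t = True.
So p=True, q=True, r=False, s=False, t=True is a satisfying assignment.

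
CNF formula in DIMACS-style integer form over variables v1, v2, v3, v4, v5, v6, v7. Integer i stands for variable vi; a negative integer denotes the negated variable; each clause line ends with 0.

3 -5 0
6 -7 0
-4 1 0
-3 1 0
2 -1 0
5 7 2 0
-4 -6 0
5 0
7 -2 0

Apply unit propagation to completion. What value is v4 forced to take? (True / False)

False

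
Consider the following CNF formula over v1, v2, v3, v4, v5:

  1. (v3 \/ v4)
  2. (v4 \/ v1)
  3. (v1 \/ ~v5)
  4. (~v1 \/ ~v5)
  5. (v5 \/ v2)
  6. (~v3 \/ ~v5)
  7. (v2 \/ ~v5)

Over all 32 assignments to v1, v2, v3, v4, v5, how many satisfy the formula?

5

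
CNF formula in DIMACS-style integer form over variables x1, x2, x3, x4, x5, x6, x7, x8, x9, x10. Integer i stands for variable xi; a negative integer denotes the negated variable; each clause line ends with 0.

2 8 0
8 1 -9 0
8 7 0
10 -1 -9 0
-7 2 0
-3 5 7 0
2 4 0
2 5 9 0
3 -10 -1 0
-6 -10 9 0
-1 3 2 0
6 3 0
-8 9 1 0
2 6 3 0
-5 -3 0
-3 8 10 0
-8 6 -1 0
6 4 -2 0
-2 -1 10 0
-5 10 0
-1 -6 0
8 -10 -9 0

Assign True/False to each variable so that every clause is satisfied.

x1=F, x2=T, x3=F, x4=F, x5=F, x6=T, x7=F, x8=T, x9=T, x10=T

Set x1 = False and propagate.
Set x2 = True and propagate.
For the remaining variables, x3 = False, x4 = False, x5 = False, x6 = True, x7 = False, x8 = True, x9 = True, x10 = True works.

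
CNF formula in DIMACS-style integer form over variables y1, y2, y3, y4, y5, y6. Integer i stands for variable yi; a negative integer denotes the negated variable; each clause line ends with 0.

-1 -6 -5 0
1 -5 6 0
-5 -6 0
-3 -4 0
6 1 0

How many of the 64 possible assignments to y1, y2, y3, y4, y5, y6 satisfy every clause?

24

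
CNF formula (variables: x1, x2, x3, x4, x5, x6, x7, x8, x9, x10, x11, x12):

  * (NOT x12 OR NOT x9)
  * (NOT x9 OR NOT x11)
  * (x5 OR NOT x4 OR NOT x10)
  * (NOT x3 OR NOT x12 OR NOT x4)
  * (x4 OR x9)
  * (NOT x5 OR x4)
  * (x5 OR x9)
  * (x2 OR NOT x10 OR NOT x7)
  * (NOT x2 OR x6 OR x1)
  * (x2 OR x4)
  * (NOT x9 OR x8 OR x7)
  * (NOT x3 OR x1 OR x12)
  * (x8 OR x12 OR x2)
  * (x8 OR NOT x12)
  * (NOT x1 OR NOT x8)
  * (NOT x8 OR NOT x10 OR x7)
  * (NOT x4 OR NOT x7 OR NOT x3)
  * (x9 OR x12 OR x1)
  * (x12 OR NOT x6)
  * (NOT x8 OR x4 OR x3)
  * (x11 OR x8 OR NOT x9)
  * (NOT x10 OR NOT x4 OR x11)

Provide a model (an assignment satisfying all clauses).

x1 = False, x2 = True, x3 = False, x4 = True, x5 = True, x6 = True, x7 = True, x8 = True, x9 = False, x10 = True, x11 = True, x12 = True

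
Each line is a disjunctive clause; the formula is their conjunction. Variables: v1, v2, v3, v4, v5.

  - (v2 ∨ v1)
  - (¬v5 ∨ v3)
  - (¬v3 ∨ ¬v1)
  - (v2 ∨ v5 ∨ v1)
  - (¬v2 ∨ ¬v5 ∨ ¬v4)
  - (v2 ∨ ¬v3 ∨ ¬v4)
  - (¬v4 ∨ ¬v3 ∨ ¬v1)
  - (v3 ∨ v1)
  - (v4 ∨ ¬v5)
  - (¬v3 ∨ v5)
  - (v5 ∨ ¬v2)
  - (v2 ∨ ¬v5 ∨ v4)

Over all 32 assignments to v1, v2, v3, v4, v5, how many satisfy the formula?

Satisfying assignments:
  v1=T v2=F v3=F v4=F v5=F
  v1=T v2=F v3=F v4=T v5=F
Count: 2.

2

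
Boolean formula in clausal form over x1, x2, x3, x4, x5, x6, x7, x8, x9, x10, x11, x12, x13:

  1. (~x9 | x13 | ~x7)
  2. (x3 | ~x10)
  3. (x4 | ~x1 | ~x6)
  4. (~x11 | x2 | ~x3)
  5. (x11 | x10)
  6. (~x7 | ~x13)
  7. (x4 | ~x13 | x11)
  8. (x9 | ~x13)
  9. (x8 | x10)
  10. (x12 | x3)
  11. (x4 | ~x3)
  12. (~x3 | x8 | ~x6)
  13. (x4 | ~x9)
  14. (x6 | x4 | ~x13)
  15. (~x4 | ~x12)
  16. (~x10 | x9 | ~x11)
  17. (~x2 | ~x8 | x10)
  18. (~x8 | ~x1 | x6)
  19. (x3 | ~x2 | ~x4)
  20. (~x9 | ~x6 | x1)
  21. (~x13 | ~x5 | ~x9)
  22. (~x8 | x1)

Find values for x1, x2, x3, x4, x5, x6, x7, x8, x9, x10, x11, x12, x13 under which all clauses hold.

x1=T, x2=T, x3=T, x4=T, x5=F, x6=T, x7=T, x8=T, x9=F, x10=T, x11=F, x12=F, x13=F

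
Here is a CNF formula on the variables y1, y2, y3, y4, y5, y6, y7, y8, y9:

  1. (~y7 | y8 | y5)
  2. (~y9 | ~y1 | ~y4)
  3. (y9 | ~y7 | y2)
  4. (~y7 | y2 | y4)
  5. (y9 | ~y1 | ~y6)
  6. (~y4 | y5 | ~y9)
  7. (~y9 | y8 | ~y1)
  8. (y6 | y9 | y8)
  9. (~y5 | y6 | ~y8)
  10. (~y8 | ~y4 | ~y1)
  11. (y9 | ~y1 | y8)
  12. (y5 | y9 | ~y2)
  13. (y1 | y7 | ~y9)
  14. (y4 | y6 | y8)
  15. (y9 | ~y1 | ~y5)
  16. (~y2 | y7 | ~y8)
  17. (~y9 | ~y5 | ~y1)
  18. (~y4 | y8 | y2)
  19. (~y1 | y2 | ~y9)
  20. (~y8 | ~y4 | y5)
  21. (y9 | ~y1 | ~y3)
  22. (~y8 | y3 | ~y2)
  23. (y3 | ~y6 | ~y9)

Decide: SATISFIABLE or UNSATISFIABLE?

SATISFIABLE

Try y1 = False.
Set y2 = False and propagate.
For the remaining variables, y3 = True, y4 = False, y5 = False, y6 = True, y7 = False, y8 = True, y9 = False works.
Every clause has at least one true literal under this assignment.
So y1 = 0, y2 = 0, y3 = 1, y4 = 0, y5 = 0, y6 = 1, y7 = 0, y8 = 1, y9 = 0 is a satisfying assignment.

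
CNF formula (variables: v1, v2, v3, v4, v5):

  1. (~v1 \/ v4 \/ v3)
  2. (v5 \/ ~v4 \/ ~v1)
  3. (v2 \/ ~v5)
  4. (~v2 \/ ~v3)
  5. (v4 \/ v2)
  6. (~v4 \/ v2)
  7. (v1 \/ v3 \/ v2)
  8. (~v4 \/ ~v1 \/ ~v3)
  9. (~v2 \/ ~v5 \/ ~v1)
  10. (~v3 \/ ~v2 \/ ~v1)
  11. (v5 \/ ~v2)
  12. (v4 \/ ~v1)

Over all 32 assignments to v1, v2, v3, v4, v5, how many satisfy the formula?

Satisfying assignments:
  v1=F v2=T v3=F v4=F v5=T
  v1=F v2=T v3=F v4=T v5=T
That's 2 in total.

2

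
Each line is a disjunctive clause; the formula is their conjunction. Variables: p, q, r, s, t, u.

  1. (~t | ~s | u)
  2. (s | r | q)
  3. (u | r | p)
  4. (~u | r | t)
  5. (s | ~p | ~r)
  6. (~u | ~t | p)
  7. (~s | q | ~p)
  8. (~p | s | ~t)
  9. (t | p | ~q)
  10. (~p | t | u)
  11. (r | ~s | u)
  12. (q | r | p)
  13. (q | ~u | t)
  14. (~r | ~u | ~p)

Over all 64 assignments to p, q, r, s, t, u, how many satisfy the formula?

5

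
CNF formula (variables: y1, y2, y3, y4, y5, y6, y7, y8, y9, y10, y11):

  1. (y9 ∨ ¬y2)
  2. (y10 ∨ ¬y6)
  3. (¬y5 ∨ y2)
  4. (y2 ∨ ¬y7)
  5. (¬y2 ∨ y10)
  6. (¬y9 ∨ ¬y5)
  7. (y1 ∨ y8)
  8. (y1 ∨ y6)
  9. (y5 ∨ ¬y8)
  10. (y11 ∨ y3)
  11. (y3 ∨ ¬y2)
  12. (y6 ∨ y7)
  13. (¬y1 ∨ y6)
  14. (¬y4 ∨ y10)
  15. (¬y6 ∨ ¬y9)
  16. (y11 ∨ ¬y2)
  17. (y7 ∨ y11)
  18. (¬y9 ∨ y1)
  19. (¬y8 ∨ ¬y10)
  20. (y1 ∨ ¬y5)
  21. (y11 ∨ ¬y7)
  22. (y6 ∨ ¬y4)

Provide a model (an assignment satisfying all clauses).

y1=T, y2=F, y3=T, y4=T, y5=F, y6=T, y7=F, y8=F, y9=F, y10=T, y11=T

Check each clause:
  1. (y9 ∨ ¬y2) — ¬y2 is true.
  2. (y10 ∨ ¬y6) — y10 is true.
  3. (¬y5 ∨ y2) — ¬y5 is true.
  4. (¬y7 ∨ y2) — ¬y7 is true.
  5. (¬y2 ∨ y10) — y10 is true.
  6. (¬y9 ∨ ¬y5) — ¬y5 is true.
  7. (y1 ∨ y8) — y1 is true.
  8. (y1 ∨ y6) — y1 is true.
  9. (y5 ∨ ¬y8) — ¬y8 is true.
  10. (y3 ∨ y11) — y11 is true.
  11. (¬y2 ∨ y3) — y3 is true.
  12. (y7 ∨ y6) — y6 is true.
  13. (y6 ∨ ¬y1) — y6 is true.
  14. (¬y4 ∨ y10) — y10 is true.
  15. (¬y9 ∨ ¬y6) — ¬y9 is true.
  16. (y11 ∨ ¬y2) — y11 is true.
  17. (y11 ∨ y7) — y11 is true.
  18. (y1 ∨ ¬y9) — y1 is true.
  19. (¬y10 ∨ ¬y8) — ¬y8 is true.
  20. (y1 ∨ ¬y5) — y1 is true.
  21. (y11 ∨ ¬y7) — ¬y7 is true.
  22. (y6 ∨ ¬y4) — y6 is true.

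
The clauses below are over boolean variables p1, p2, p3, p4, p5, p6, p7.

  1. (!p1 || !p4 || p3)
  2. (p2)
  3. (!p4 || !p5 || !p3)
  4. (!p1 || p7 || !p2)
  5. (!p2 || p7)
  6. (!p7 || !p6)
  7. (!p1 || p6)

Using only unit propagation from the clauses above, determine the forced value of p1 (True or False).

False

(p2) is a unit clause: p2 = True.
(!p2 || p7): since p2 = True, the clause reduces to (p7). p7 = True.
(!p6 || !p7) with p7 = True leaves only !p6, so p6 = False.
From (p6 || !p1) and p6 = False: p1 = False.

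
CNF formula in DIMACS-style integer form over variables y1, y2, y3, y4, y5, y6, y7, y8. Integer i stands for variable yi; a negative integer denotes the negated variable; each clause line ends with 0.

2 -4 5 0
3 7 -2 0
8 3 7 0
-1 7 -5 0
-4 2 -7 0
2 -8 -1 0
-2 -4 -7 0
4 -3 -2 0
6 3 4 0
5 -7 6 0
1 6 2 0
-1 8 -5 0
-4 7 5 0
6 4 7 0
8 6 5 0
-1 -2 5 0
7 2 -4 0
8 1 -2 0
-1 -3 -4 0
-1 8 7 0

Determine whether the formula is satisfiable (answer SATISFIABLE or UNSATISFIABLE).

Pure literal: y6 appears only positively; assign y6 = True.
Branch on y1: take y1 = False.
Branch on y2: take y2 = True.
  then y8 is forced to True.
Try y3 = True.
  then y4 is forced to True.
  then y7 is forced to False.
  then y5 is forced to True.
Every clause has at least one true literal under this assignment.
So y1 = F  y2 = T  y3 = T  y4 = T  y5 = T  y6 = T  y7 = F  y8 = T is a satisfying assignment.

SATISFIABLE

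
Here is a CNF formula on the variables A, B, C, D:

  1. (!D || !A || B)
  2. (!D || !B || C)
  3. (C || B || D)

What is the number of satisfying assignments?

10

Split on B, then D.
  B=T, D=T: remaining (A,C) ∈ {(F,T); (T,T)} — 2.
  B=T, D=F: remaining (A,C) ∈ {(F,F); (F,T); (T,F); (T,T)} — 4.
  B=F, D=T: remaining (A,C) ∈ {(F,F); (F,T)} — 2.
  B=F, D=F: remaining (A,C) ∈ {(F,T); (T,T)} — 2.
Total: 2 + 4 + 2 + 2 = 10.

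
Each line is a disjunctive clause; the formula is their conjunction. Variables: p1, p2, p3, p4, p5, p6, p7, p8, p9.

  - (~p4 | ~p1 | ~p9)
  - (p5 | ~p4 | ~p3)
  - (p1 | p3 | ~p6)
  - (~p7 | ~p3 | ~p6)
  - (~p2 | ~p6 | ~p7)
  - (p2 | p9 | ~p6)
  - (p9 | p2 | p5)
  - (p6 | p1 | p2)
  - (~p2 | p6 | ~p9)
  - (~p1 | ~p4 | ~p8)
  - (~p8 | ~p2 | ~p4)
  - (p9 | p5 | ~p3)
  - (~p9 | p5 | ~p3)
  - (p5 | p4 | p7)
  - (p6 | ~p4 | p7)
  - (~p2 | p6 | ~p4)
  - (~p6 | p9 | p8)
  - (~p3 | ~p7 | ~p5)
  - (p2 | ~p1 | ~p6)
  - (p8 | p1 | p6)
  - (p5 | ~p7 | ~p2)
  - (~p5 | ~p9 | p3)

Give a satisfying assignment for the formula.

p1=True, p2=False, p3=True, p4=False, p5=True, p6=False, p7=False, p8=True, p9=True

Branch on p1: take p1 = True.
The remaining clauses are satisfied by p2 = False, p3 = True, p4 = False, p5 = True, p6 = False, p7 = False, p8 = True, p9 = True.
Every clause has at least one true literal under this assignment.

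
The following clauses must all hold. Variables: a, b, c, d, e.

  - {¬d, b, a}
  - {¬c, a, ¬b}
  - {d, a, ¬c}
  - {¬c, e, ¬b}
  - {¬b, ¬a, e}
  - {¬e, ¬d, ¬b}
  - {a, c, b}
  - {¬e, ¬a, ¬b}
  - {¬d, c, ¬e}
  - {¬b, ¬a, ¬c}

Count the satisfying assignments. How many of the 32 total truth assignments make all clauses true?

Split on b, then a.
  b=T, a=T: a clause becomes empty — 0.
  b=T, a=F: remaining (c,d,e) ∈ {(F,F,F); (F,F,T); (F,T,F)} — 3.
  b=F, a=T: 7 of the 8 assignments to (c,d,e) work.
  b=F, a=F: a clause becomes empty — 0.
Total: 0 + 3 + 7 + 0 = 10.

10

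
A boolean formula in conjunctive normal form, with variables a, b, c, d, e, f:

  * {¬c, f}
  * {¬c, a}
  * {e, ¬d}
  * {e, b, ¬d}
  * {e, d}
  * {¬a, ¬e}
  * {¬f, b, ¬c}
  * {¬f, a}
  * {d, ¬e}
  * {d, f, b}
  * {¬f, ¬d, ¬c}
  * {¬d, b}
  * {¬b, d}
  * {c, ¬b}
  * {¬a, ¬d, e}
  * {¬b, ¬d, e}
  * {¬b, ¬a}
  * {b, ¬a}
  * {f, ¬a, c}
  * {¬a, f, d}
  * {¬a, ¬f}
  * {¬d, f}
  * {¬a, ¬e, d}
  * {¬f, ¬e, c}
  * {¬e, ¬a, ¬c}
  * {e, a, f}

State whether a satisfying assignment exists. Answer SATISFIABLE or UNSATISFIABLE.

UNSATISFIABLE

d = True:
  propagation gives e=True, a=False, c=False, f=False; an empty clause results — contradiction.
d = False:
  propagation gives e=True; an empty clause results — contradiction.
Every branch closes, so no satisfying assignment exists.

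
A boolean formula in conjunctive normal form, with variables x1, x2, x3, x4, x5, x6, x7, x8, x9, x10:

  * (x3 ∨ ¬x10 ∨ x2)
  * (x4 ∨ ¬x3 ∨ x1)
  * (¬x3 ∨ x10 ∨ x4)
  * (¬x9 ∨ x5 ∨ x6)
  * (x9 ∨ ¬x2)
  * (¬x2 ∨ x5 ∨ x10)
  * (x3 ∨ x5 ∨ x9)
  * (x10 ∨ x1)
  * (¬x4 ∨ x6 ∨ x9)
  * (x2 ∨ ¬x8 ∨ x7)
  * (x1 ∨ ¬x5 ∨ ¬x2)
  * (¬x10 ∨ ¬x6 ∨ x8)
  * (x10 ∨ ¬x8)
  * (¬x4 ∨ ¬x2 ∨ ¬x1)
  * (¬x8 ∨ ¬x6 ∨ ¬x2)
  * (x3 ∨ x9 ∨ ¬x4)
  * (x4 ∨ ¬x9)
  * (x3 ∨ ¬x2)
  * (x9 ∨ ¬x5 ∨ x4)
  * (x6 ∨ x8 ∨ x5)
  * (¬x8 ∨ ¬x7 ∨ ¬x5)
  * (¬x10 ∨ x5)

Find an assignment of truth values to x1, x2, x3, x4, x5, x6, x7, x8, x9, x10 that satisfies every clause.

x1=1, x2=0, x3=1, x4=1, x5=1, x6=0, x7=0, x8=0, x9=1, x10=0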